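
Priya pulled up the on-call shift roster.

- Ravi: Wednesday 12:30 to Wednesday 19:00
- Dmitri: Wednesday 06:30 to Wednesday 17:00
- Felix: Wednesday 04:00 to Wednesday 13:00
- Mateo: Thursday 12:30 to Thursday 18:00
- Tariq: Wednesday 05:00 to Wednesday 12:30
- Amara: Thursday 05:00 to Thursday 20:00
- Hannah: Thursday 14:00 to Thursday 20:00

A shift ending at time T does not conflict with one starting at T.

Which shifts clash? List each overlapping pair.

Amara & Hannah, Amara & Mateo, Dmitri & Felix, Dmitri & Ravi, Dmitri & Tariq, Felix & Ravi, Felix & Tariq, Hannah & Mateo

Two intervals overlap when each starts before the other ends.
Sorted by start: Felix, Tariq, Dmitri, Ravi, Amara, Mateo, Hannah.
Tariq starts before Felix ends → Felix and Tariq overlap.
Dmitri starts before Felix ends → Felix and Dmitri overlap.
Ravi starts before Felix ends → Felix and Ravi overlap.
Amara starts after Felix ends — done with Felix.
Dmitri starts before Tariq ends → Tariq and Dmitri overlap.
Ravi starts exactly when Tariq ends (back-to-back, no overlap) — done with Tariq.
Ravi starts before Dmitri ends → Dmitri and Ravi overlap.
Amara starts after Dmitri ends — done with Dmitri.
Amara starts after Ravi ends — done with Ravi.
Mateo starts before Amara ends → Amara and Mateo overlap.
Hannah starts before Amara ends → Amara and Hannah overlap.
Hannah starts before Mateo ends → Mateo and Hannah overlap.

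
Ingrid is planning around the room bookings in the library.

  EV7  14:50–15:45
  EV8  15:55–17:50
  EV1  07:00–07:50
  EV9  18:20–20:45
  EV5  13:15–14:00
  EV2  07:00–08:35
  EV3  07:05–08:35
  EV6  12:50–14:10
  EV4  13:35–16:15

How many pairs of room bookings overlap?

Sorted by start: EV1, EV2, EV3, EV6, EV5, EV4, EV7, EV8, EV9.
EV2 starts before EV1 ends → EV1 and EV2 overlap.
EV3 starts before EV1 ends → EV1 and EV3 overlap.
EV6 starts after EV1 ends, so EV1 has no further overlaps.
EV3 starts before EV2 ends → EV2 and EV3 overlap.
EV6 starts after EV2 ends, so EV2 has no further overlaps.
EV6 starts after EV3 ends, so EV3 has no further overlaps.
EV5 starts before EV6 ends → EV6 and EV5 overlap.
EV4 starts before EV6 ends → EV6 and EV4 overlap.
EV7 starts after EV6 ends, so EV6 has no further overlaps.
EV4 starts before EV5 ends → EV5 and EV4 overlap.
EV7 starts after EV5 ends, so EV5 has no further overlaps.
EV7 starts before EV4 ends → EV4 and EV7 overlap.
EV8 starts before EV4 ends → EV4 and EV8 overlap.
EV9 starts after EV4 ends.
EV8 starts after EV7 ends, so EV7 has no further overlaps.
EV9 starts after EV8 ends.
Overlapping pairs: EV1 & EV2, EV1 & EV3, EV2 & EV3, EV4 & EV5, EV4 & EV6, EV4 & EV7, EV4 & EV8, EV5 & EV6 — 8 in total.

8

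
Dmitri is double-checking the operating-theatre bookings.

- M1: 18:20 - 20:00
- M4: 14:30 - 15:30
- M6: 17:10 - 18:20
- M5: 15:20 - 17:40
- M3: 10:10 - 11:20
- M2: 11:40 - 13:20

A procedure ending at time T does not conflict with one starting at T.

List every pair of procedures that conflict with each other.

Sorted by start: M3, M2, M4, M5, M6, M1.
M2 starts after M3 ends, so nothing later overlaps M3 either.
M4 starts after M2 ends, so nothing later overlaps M2 either.
M5 starts before M4 ends → M4 and M5 overlap.
M6 starts after M4 ends, so nothing later overlaps M4 either.
M6 starts before M5 ends → M5 and M6 overlap.
M1 starts after M5 ends.
M1 starts exactly when M6 ends (back-to-back, no overlap).

M4 & M5, M5 & M6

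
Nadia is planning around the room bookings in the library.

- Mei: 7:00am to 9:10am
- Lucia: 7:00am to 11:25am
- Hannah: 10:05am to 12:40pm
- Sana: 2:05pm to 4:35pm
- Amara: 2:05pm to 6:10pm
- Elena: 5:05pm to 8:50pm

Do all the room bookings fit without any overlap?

Check each pair: they overlap iff neither finishes before the other starts.
Sorted by start: Mei, Lucia, Hannah, Sana, Amara, Elena.
Lucia starts before Mei ends → Mei and Lucia overlap.
That's a conflict, so the schedule is not conflict-free.

No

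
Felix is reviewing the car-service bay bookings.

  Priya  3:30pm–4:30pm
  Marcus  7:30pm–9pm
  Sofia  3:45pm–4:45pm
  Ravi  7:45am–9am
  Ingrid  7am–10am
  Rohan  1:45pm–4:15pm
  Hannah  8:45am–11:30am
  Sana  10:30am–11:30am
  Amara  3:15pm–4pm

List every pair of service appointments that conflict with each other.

Amara & Priya, Amara & Rohan, Amara & Sofia, Hannah & Ingrid, Hannah & Ravi, Hannah & Sana, Ingrid & Ravi, Priya & Rohan, Priya & Sofia, Rohan & Sofia

Check each pair: they overlap iff neither finishes before the other starts.
Sorted by start: Ingrid, Ravi, Hannah, Sana, Rohan, Amara, Priya, Sofia, Marcus.
Ravi starts before Ingrid ends → Ingrid and Ravi overlap.
Hannah starts before Ingrid ends → Ingrid and Hannah overlap.
Sana starts after Ingrid ends; Ingrid is clear from here.
Hannah starts before Ravi ends → Ravi and Hannah overlap.
Sana starts after Ravi ends; Ravi is clear from here.
Sana starts before Hannah ends → Hannah and Sana overlap.
Rohan starts after Hannah ends; Hannah is clear from here.
Rohan starts after Sana ends; Sana is clear from here.
Amara starts before Rohan ends → Rohan and Amara overlap.
Priya starts before Rohan ends → Rohan and Priya overlap.
Sofia starts before Rohan ends → Rohan and Sofia overlap.
Marcus starts after Rohan ends.
Priya starts before Amara ends → Amara and Priya overlap.
Sofia starts before Amara ends → Amara and Sofia overlap.
Marcus starts after Amara ends.
Sofia starts before Priya ends → Priya and Sofia overlap.
Marcus starts after Priya ends.
Marcus starts after Sofia ends.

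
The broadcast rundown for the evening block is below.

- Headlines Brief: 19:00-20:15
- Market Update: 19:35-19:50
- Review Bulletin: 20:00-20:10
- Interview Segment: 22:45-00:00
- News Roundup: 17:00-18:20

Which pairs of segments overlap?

Sorted by start: News Roundup, Headlines Brief, Market Update, Review Bulletin, Interview Segment.
Headlines Brief starts after News Roundup ends — done with News Roundup.
Market Update starts before Headlines Brief ends → Headlines Brief and Market Update overlap.
Review Bulletin starts before Headlines Brief ends → Headlines Brief and Review Bulletin overlap.
Interview Segment starts after Headlines Brief ends.
Review Bulletin starts after Market Update ends — done with Market Update.
Interview Segment starts after Review Bulletin ends.

Headlines Brief & Market Update, Headlines Brief & Review Bulletin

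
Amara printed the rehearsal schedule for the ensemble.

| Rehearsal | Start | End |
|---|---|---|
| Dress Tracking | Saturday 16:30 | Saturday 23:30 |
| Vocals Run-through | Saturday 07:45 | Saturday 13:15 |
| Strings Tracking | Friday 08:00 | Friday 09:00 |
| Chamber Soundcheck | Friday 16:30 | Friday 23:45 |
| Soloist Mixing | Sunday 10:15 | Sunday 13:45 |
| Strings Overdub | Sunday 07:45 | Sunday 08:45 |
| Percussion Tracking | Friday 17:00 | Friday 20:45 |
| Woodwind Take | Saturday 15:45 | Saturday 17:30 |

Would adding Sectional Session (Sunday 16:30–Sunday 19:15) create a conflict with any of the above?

Strings Tracking: ends Friday 09:00 at or before Sectional Session starts Sunday 16:30 → clear.
Chamber Soundcheck: ends Friday 23:45 at or before Sectional Session starts Sunday 16:30 → clear.
Percussion Tracking: ends Friday 20:45 at or before Sectional Session starts Sunday 16:30 → clear.
Vocals Run-through: ends Saturday 13:15 at or before Sectional Session starts Sunday 16:30 → clear.
Woodwind Take: ends Saturday 17:30 at or before Sectional Session starts Sunday 16:30 → clear.
Dress Tracking: ends Saturday 23:30 at or before Sectional Session starts Sunday 16:30 → clear.
Strings Overdub: ends Sunday 08:45 at or before Sectional Session starts Sunday 16:30 → clear.
Soloist Mixing: ends Sunday 13:45 at or before Sectional Session starts Sunday 16:30 → clear.

No — it doesn't clash with anything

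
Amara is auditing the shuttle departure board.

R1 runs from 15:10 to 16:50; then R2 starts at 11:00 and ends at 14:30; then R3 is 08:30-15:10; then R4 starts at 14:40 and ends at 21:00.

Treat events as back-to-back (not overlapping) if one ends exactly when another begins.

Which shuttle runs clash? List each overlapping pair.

R1 & R4, R2 & R3, R3 & R4

Sorted by start: R3, R2, R4, R1.
R2 starts before R3 ends → R3 and R2 overlap.
R4 starts before R3 ends → R3 and R4 overlap.
R1 starts exactly when R3 ends (back-to-back, no overlap).
R4 starts after R2 ends, so nothing later overlaps R2 either.
R1 starts before R4 ends → R4 and R1 overlap.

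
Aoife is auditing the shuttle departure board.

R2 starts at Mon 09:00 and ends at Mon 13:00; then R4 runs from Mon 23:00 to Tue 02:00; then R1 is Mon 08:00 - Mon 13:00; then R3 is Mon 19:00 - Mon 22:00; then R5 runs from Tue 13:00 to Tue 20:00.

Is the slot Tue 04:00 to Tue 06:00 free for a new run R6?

R1: ends Mon 13:00 at or before R6 starts Tue 04:00 → clear.
R2: ends Mon 13:00 at or before R6 starts Tue 04:00 → clear.
R3: ends Mon 22:00 at or before R6 starts Tue 04:00 → clear.
R4: ends Tue 02:00 at or before R6 starts Tue 04:00 → clear.
R5: starts Tue 13:00 at or after R6 ends Tue 06:00 → clear.

Yes — the slot is free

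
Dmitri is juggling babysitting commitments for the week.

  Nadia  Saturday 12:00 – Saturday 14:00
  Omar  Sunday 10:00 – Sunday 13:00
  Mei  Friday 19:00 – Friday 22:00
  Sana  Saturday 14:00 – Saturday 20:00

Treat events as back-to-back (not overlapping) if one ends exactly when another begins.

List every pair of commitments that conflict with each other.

no conflicts

Sorted by start: Mei, Nadia, Sana, Omar.
Nadia starts after Mei ends, so Mei has no further overlaps.
Sana starts exactly when Nadia ends (back-to-back, no overlap), so Nadia has no further overlaps.
Omar starts after Sana ends.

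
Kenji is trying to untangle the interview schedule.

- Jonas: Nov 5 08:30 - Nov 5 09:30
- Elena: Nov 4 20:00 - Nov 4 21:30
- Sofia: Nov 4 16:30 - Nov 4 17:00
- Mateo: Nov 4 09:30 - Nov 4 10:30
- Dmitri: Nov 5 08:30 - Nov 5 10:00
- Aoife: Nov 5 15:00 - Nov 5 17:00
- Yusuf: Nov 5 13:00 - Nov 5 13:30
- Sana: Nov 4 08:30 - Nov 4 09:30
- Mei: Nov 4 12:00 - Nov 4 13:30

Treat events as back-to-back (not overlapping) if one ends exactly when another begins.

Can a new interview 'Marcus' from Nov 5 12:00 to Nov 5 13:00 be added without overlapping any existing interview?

Sana: ends Nov 4 09:30 at or before Marcus starts Nov 5 12:00 → clear.
Mateo: ends Nov 4 10:30 at or before Marcus starts Nov 5 12:00 → clear.
Mei: ends Nov 4 13:30 at or before Marcus starts Nov 5 12:00 → clear.
Sofia: ends Nov 4 17:00 at or before Marcus starts Nov 5 12:00 → clear.
Elena: ends Nov 4 21:30 at or before Marcus starts Nov 5 12:00 → clear.
Jonas: ends Nov 5 09:30 at or before Marcus starts Nov 5 12:00 → clear.
Dmitri: ends Nov 5 10:00 at or before Marcus starts Nov 5 12:00 → clear.
Yusuf: starts Nov 5 13:00 at or after Marcus ends Nov 5 13:00 → clear.
Aoife: starts Nov 5 15:00 at or after Marcus ends Nov 5 13:00 → clear.

Yes — the slot is free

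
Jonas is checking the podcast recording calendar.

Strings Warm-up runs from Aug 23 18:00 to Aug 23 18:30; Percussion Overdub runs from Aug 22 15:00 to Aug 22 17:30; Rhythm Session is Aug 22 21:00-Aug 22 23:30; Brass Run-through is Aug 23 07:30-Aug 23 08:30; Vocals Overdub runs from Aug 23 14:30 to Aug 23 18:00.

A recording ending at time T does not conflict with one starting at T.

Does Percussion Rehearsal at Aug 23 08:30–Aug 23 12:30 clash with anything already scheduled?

Percussion Overdub: ends Aug 22 17:30 at or before Percussion Rehearsal starts Aug 23 08:30 → clear.
Rhythm Session: ends Aug 22 23:30 at or before Percussion Rehearsal starts Aug 23 08:30 → clear.
Brass Run-through: ends Aug 23 08:30 at or before Percussion Rehearsal starts Aug 23 08:30 → clear.
Vocals Overdub: starts Aug 23 14:30 at or after Percussion Rehearsal ends Aug 23 12:30 → clear.
Strings Warm-up: starts Aug 23 18:00 at or after Percussion Rehearsal ends Aug 23 12:30 → clear.

No — it doesn't clash with anything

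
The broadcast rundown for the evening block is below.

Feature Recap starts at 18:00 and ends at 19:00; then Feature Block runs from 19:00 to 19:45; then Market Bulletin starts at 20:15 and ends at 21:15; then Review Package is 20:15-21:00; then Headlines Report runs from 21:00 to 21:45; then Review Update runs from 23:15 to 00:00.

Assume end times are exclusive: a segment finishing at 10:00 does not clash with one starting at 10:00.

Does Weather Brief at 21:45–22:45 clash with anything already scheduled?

Feature Recap: ends 19:00 at or before Weather Brief starts 21:45 → clear.
Feature Block: ends 19:45 at or before Weather Brief starts 21:45 → clear.
Market Bulletin: ends 21:15 at or before Weather Brief starts 21:45 → clear.
Review Package: ends 21:00 at or before Weather Brief starts 21:45 → clear.
Headlines Report: ends 21:45 at or before Weather Brief starts 21:45 → clear.
Review Update: starts 23:15 at or after Weather Brief ends 22:45 → clear.

No — it doesn't clash with anything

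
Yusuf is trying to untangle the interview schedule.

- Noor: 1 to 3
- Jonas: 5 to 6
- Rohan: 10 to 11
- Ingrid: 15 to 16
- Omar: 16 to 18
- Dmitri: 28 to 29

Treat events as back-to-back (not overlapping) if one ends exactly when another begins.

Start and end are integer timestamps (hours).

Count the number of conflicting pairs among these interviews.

Sorted by start: Noor, Jonas, Rohan, Ingrid, Omar, Dmitri.
Jonas starts after Noor ends, so nothing later overlaps Noor either.
Rohan starts after Jonas ends, so nothing later overlaps Jonas either.
Ingrid starts after Rohan ends, so nothing later overlaps Rohan either.
Omar starts exactly when Ingrid ends (back-to-back, no overlap), so nothing later overlaps Ingrid either.
Dmitri starts after Omar ends.
No pair overlaps.

0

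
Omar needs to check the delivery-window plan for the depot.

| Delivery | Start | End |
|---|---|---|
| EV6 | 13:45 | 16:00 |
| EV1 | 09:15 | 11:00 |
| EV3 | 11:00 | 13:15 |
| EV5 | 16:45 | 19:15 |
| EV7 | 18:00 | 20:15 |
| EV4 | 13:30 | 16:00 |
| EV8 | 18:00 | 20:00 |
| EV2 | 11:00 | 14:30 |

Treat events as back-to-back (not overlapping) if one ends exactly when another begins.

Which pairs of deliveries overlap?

Two intervals overlap when each starts before the other ends.
Sorted by start: EV1, EV2, EV3, EV4, EV6, EV5, EV7, EV8.
EV2 starts exactly when EV1 ends (back-to-back, no overlap) — done with EV1.
EV3 starts before EV2 ends → EV2 and EV3 overlap.
EV4 starts before EV2 ends → EV2 and EV4 overlap.
EV6 starts before EV2 ends → EV2 and EV6 overlap.
EV5 starts after EV2 ends — done with EV2.
EV4 starts after EV3 ends — done with EV3.
EV6 starts before EV4 ends → EV4 and EV6 overlap.
EV5 starts after EV4 ends — done with EV4.
EV5 starts after EV6 ends — done with EV6.
EV7 starts before EV5 ends → EV5 and EV7 overlap.
EV8 starts before EV5 ends → EV5 and EV8 overlap.
EV8 starts before EV7 ends → EV7 and EV8 overlap.

EV2 & EV3, EV2 & EV4, EV2 & EV6, EV4 & EV6, EV5 & EV7, EV5 & EV8, EV7 & EV8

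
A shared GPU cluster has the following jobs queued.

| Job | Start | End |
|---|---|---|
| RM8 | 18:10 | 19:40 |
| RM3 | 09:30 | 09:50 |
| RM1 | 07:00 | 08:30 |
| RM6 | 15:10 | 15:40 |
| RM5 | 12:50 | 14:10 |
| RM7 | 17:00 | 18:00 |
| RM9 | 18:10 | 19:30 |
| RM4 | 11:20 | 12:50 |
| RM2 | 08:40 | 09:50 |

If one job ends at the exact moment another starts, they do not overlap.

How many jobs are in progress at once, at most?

2

Walk through starts and ends in time order (an end at T is processed before a start at T):
07:00 start RM1 → 1
08:30 end RM1 → 0
08:40 start RM2 → 1
09:30 start RM3 → 2
09:50 end RM2 → 1
09:50 end RM3 → 0
11:20 start RM4 → 1
12:50 end RM4 → 0
12:50 start RM5 → 1
14:10 end RM5 → 0
15:10 start RM6 → 1
15:40 end RM6 → 0
17:00 start RM7 → 1
18:00 end RM7 → 0
18:10 start RM8 → 1
18:10 start RM9 → 2
19:30 end RM9 → 1
19:40 end RM8 → 0
Peak is 2, at 09:30 (RM2, RM3).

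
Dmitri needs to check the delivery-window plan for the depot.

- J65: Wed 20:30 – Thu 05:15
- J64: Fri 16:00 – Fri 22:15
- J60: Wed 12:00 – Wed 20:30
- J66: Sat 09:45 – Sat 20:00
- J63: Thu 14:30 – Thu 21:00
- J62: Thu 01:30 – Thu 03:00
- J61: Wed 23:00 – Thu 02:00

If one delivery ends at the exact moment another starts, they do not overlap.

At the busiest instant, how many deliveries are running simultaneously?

Sweep the timeline, counting +1 at each start and −1 at each end (ends before starts at a tie):
Wed 12:00 start J60 → 1
Wed 20:30 end J60 → 0
Wed 20:30 start J65 → 1
Wed 23:00 start J61 → 2
Thu 01:30 start J62 → 3
Thu 02:00 end J61 → 2
Thu 03:00 end J62 → 1
Thu 05:15 end J65 → 0
Thu 14:30 start J63 → 1
Thu 21:00 end J63 → 0
Fri 16:00 start J64 → 1
Fri 22:15 end J64 → 0
Sat 09:45 start J66 → 1
Sat 20:00 end J66 → 0
Peak is 3, at Thu 01:30 (J61, J62, J65).

3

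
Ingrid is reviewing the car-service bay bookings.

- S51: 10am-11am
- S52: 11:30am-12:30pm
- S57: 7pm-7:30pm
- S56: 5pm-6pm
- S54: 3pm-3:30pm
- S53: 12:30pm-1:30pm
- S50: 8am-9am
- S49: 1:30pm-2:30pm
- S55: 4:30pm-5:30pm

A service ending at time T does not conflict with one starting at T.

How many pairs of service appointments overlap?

1

Check each pair: they overlap iff neither finishes before the other starts.
Sorted by start: S50, S51, S52, S53, S49, S54, S55, S56, S57.
S51 starts after S50 ends, so S50 has no further overlaps.
S52 starts after S51 ends, so S51 has no further overlaps.
S53 starts exactly when S52 ends (back-to-back, no overlap), so S52 has no further overlaps.
S49 starts exactly when S53 ends (back-to-back, no overlap), so S53 has no further overlaps.
S54 starts after S49 ends, so S49 has no further overlaps.
S55 starts after S54 ends, so S54 has no further overlaps.
S56 starts before S55 ends → S55 and S56 overlap.
S57 starts after S55 ends.
S57 starts after S56 ends.
Overlapping pairs: S55 & S56 — 1 in total.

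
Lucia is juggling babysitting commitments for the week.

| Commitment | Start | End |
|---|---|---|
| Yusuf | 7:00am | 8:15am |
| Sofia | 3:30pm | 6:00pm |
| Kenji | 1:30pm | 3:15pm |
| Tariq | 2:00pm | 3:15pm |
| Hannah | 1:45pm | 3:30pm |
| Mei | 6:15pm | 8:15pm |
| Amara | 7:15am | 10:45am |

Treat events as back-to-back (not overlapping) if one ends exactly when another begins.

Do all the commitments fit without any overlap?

Check each pair: they overlap iff neither finishes before the other starts.
Sorted by start: Yusuf, Amara, Kenji, Hannah, Tariq, Sofia, Mei.
Amara starts before Yusuf ends → Yusuf and Amara overlap.
That's a conflict, so the schedule is not conflict-free.

No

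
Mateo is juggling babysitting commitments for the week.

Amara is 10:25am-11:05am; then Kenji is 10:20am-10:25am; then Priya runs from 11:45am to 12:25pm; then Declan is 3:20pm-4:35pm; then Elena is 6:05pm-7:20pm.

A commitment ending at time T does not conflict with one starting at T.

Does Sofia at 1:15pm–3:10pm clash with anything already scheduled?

No — it doesn't clash with anything

Kenji: ends 10:25am at or before Sofia starts 1:15pm → clear.
Amara: ends 11:05am at or before Sofia starts 1:15pm → clear.
Priya: ends 12:25pm at or before Sofia starts 1:15pm → clear.
Declan: starts 3:20pm at or after Sofia ends 3:10pm → clear.
Elena: starts 6:05pm at or after Sofia ends 3:10pm → clear.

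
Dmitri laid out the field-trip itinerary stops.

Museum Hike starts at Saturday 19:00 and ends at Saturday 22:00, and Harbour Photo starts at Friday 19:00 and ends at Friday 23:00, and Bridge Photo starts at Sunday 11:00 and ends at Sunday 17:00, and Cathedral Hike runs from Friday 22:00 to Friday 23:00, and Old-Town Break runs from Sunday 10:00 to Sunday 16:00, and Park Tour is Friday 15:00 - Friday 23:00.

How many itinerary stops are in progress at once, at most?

Sort all start/end points and keep a running count:
Friday 15:00 start Park Tour → 1
Friday 19:00 start Harbour Photo → 2
Friday 22:00 start Cathedral Hike → 3
Friday 23:00 end Cathedral Hike → 2
Friday 23:00 end Harbour Photo → 1
Friday 23:00 end Park Tour → 0
Saturday 19:00 start Museum Hike → 1
Saturday 22:00 end Museum Hike → 0
Sunday 10:00 start Old-Town Break → 1
Sunday 11:00 start Bridge Photo → 2
Sunday 16:00 end Old-Town Break → 1
Sunday 17:00 end Bridge Photo → 0
Peak is 3, at Friday 22:00 (Cathedral Hike, Harbour Photo, Park Tour).

3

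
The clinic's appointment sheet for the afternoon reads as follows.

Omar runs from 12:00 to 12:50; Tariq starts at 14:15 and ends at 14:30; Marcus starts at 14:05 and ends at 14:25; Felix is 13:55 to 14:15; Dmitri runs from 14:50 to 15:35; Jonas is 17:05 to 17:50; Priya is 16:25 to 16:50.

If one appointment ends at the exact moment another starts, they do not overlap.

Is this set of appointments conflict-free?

Two intervals overlap when each starts before the other ends.
Sorted by start: Omar, Felix, Marcus, Tariq, Dmitri, Priya, Jonas.
Felix starts after Omar ends; Omar is clear from here.
Marcus starts before Felix ends → Felix and Marcus overlap.
That's a conflict, so the schedule is not conflict-free.

No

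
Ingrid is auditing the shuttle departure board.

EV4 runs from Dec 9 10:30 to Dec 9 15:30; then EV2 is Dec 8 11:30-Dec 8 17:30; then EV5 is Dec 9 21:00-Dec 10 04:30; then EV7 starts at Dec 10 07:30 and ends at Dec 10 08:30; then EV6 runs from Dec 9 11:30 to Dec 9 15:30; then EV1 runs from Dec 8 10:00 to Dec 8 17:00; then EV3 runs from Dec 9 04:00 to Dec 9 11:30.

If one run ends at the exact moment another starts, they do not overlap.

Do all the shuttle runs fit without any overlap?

No

Check each pair: they overlap iff neither finishes before the other starts.
Sorted by start: EV1, EV2, EV3, EV4, EV6, EV5, EV7.
EV2 starts before EV1 ends → EV1 and EV2 overlap.
That's a conflict, so the schedule is not conflict-free.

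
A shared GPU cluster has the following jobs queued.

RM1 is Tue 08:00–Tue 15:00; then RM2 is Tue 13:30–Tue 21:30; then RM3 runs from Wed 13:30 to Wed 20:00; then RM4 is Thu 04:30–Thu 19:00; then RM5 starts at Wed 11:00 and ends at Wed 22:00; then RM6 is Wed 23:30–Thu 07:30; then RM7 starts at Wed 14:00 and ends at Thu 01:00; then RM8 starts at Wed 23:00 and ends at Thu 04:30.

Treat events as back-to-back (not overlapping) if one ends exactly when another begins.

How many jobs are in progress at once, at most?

3

Walk through starts and ends in time order (an end at T is processed before a start at T):
Tue 08:00 start RM1 → 1
Tue 13:30 start RM2 → 2
Tue 15:00 end RM1 → 1
Tue 21:30 end RM2 → 0
Wed 11:00 start RM5 → 1
Wed 13:30 start RM3 → 2
Wed 14:00 start RM7 → 3
Wed 20:00 end RM3 → 2
Wed 22:00 end RM5 → 1
Wed 23:00 start RM8 → 2
Wed 23:30 start RM6 → 3
Thu 01:00 end RM7 → 2
Thu 04:30 end RM8 → 1
Thu 04:30 start RM4 → 2
Thu 07:30 end RM6 → 1
Thu 19:00 end RM4 → 0
Peak is 3, at Wed 14:00 (RM3, RM5, RM7).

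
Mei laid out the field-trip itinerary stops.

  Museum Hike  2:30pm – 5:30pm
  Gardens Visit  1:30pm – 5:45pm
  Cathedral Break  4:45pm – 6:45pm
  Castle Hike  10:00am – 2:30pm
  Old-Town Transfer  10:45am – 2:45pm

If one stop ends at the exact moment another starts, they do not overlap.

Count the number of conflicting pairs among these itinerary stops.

Check each pair: they overlap iff neither finishes before the other starts.
Sorted by start: Castle Hike, Old-Town Transfer, Gardens Visit, Museum Hike, Cathedral Break.
Old-Town Transfer starts before Castle Hike ends → Castle Hike and Old-Town Transfer overlap.
Gardens Visit starts before Castle Hike ends → Castle Hike and Gardens Visit overlap.
Museum Hike starts exactly when Castle Hike ends (back-to-back, no overlap), so Castle Hike has no further overlaps.
Gardens Visit starts before Old-Town Transfer ends → Old-Town Transfer and Gardens Visit overlap.
Museum Hike starts before Old-Town Transfer ends → Old-Town Transfer and Museum Hike overlap.
Cathedral Break starts after Old-Town Transfer ends.
Museum Hike starts before Gardens Visit ends → Gardens Visit and Museum Hike overlap.
Cathedral Break starts before Gardens Visit ends → Gardens Visit and Cathedral Break overlap.
Cathedral Break starts before Museum Hike ends → Museum Hike and Cathedral Break overlap.
Overlapping pairs: Castle Hike & Gardens Visit, Castle Hike & Old-Town Transfer, Cathedral Break & Gardens Visit, Cathedral Break & Museum Hike, Gardens Visit & Museum Hike, Gardens Visit & Old-Town Transfer, Museum Hike & Old-Town Transfer — 7 in total.

7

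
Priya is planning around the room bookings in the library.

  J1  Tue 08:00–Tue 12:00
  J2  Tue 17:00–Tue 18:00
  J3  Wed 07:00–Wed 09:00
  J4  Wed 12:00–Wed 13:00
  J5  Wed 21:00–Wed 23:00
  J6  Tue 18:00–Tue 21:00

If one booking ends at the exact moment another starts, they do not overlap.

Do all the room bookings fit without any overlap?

Check each pair: they overlap iff neither finishes before the other starts.
Sorted by start: J1, J2, J6, J3, J4, J5.
J2 starts after J1 ends — done with J1.
J6 starts exactly when J2 ends (back-to-back, no overlap) — done with J2.
J3 starts after J6 ends — done with J6.
J4 starts after J3 ends — done with J3.
J5 starts after J4 ends.
Every pair is clear; the schedule has no overlaps.

Yes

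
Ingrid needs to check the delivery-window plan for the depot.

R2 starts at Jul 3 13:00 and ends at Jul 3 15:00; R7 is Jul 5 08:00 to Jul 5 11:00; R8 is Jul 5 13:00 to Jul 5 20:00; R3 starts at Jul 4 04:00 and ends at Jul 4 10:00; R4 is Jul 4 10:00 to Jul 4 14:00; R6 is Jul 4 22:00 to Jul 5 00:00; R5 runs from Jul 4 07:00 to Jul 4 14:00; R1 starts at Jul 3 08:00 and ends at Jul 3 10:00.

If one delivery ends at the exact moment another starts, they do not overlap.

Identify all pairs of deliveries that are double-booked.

R3 & R5, R4 & R5

Sorted by start: R1, R2, R3, R5, R4, R6, R7, R8.
R2 starts after R1 ends, so nothing later overlaps R1 either.
R3 starts after R2 ends, so nothing later overlaps R2 either.
R5 starts before R3 ends → R3 and R5 overlap.
R4 starts exactly when R3 ends (back-to-back, no overlap), so nothing later overlaps R3 either.
R4 starts before R5 ends → R5 and R4 overlap.
R6 starts after R5 ends, so nothing later overlaps R5 either.
R6 starts after R4 ends, so nothing later overlaps R4 either.
R7 starts after R6 ends, so nothing later overlaps R6 either.
R8 starts after R7 ends.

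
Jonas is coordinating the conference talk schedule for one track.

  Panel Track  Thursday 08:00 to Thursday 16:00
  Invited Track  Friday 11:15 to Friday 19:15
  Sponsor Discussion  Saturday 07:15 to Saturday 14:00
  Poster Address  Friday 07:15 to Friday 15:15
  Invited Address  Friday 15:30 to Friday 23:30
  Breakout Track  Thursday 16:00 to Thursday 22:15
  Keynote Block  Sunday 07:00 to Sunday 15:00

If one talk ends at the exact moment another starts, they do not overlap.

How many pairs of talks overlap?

Sorted by start: Panel Track, Breakout Track, Poster Address, Invited Track, Invited Address, Sponsor Discussion, Keynote Block.
Breakout Track starts exactly when Panel Track ends (back-to-back, no overlap), so nothing later overlaps Panel Track either.
Poster Address starts after Breakout Track ends, so nothing later overlaps Breakout Track either.
Invited Track starts before Poster Address ends → Poster Address and Invited Track overlap.
Invited Address starts after Poster Address ends, so nothing later overlaps Poster Address either.
Invited Address starts before Invited Track ends → Invited Track and Invited Address overlap.
Sponsor Discussion starts after Invited Track ends, so nothing later overlaps Invited Track either.
Sponsor Discussion starts after Invited Address ends, so nothing later overlaps Invited Address either.
Keynote Block starts after Sponsor Discussion ends.
Overlapping pairs: Invited Address & Invited Track, Invited Track & Poster Address — 2 in total.

2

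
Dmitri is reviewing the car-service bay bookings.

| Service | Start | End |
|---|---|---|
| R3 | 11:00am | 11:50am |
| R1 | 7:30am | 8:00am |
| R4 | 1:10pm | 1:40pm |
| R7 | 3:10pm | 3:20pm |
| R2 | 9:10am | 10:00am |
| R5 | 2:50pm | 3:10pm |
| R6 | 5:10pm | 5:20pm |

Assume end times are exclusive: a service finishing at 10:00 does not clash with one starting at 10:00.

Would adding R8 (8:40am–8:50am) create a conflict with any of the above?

No — it doesn't clash with anything

R1: ends 8:00am at or before R8 starts 8:40am → clear.
R2: starts 9:10am at or after R8 ends 8:50am → clear.
R3: starts 11:00am at or after R8 ends 8:50am → clear.
R4: starts 1:10pm at or after R8 ends 8:50am → clear.
R5: starts 2:50pm at or after R8 ends 8:50am → clear.
R7: starts 3:10pm at or after R8 ends 8:50am → clear.
R6: starts 5:10pm at or after R8 ends 8:50am → clear.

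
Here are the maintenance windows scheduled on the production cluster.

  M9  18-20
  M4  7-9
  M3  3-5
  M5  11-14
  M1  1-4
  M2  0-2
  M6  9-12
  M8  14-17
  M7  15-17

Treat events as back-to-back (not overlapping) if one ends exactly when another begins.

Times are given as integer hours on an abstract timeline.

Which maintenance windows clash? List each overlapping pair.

M1 & M2, M1 & M3, M5 & M6, M7 & M8

Two intervals overlap when each starts before the other ends.
Sorted by start: M2, M1, M3, M4, M6, M5, M8, M7, M9.
M1 starts before M2 ends → M2 and M1 overlap.
M3 starts after M2 ends, so nothing later overlaps M2 either.
M3 starts before M1 ends → M1 and M3 overlap.
M4 starts after M1 ends, so nothing later overlaps M1 either.
M4 starts after M3 ends, so nothing later overlaps M3 either.
M6 starts exactly when M4 ends (back-to-back, no overlap), so nothing later overlaps M4 either.
M5 starts before M6 ends → M6 and M5 overlap.
M8 starts after M6 ends, so nothing later overlaps M6 either.
M8 starts exactly when M5 ends (back-to-back, no overlap), so nothing later overlaps M5 either.
M7 starts before M8 ends → M8 and M7 overlap.
M9 starts after M8 ends.
M9 starts after M7 ends.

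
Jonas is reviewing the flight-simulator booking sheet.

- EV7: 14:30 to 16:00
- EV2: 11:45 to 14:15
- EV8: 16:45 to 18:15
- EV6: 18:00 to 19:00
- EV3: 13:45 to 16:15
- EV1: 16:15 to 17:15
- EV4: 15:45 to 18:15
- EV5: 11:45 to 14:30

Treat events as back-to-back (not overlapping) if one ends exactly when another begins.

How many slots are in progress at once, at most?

Walk through starts and ends in time order (an end at T is processed before a start at T):
11:45 start EV2 → 1
11:45 start EV5 → 2
13:45 start EV3 → 3
14:15 end EV2 → 2
14:30 end EV5 → 1
14:30 start EV7 → 2
15:45 start EV4 → 3
16:00 end EV7 → 2
16:15 end EV3 → 1
16:15 start EV1 → 2
16:45 start EV8 → 3
17:15 end EV1 → 2
18:00 start EV6 → 3
18:15 end EV4 → 2
18:15 end EV8 → 1
19:00 end EV6 → 0
Peak is 3, at 13:45 (EV2, EV3, EV5).

3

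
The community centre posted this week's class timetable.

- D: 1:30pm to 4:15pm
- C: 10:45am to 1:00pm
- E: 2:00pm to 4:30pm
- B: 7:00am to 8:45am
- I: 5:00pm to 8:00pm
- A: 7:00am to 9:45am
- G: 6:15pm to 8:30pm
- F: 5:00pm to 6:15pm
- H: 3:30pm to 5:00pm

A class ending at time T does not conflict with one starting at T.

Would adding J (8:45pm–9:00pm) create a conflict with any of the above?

A: ends 9:45am at or before J starts 8:45pm → clear.
B: ends 8:45am at or before J starts 8:45pm → clear.
C: ends 1:00pm at or before J starts 8:45pm → clear.
D: ends 4:15pm at or before J starts 8:45pm → clear.
E: ends 4:30pm at or before J starts 8:45pm → clear.
H: ends 5:00pm at or before J starts 8:45pm → clear.
F: ends 6:15pm at or before J starts 8:45pm → clear.
I: ends 8:00pm at or before J starts 8:45pm → clear.
G: ends 8:30pm at or before J starts 8:45pm → clear.

No — it doesn't clash with anything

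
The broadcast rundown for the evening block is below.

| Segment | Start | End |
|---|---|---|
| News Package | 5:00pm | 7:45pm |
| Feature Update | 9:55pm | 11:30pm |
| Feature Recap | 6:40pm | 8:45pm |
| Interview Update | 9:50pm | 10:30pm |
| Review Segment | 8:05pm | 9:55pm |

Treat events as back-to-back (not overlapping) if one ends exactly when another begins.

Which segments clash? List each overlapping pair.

Check each pair: they overlap iff neither finishes before the other starts.
Sorted by start: News Package, Feature Recap, Review Segment, Interview Update, Feature Update.
Feature Recap starts before News Package ends → News Package and Feature Recap overlap.
Review Segment starts after News Package ends; News Package is clear from here.
Review Segment starts before Feature Recap ends → Feature Recap and Review Segment overlap.
Interview Update starts after Feature Recap ends; Feature Recap is clear from here.
Interview Update starts before Review Segment ends → Review Segment and Interview Update overlap.
Feature Update starts exactly when Review Segment ends (back-to-back, no overlap).
Feature Update starts before Interview Update ends → Interview Update and Feature Update overlap.

Feature Recap & News Package, Feature Recap & Review Segment, Feature Update & Interview Update, Interview Update & Review Segment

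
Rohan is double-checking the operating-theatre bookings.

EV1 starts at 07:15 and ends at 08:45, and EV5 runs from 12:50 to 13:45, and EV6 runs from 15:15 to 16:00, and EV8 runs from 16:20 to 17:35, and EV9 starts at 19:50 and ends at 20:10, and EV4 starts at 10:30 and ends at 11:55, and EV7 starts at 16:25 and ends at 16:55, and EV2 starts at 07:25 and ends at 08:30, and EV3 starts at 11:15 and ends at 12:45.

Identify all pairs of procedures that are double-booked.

Two intervals overlap when each starts before the other ends.
Sorted by start: EV1, EV2, EV4, EV3, EV5, EV6, EV8, EV7, EV9.
EV2 starts before EV1 ends → EV1 and EV2 overlap.
EV4 starts after EV1 ends, so nothing later overlaps EV1 either.
EV4 starts after EV2 ends, so nothing later overlaps EV2 either.
EV3 starts before EV4 ends → EV4 and EV3 overlap.
EV5 starts after EV4 ends, so nothing later overlaps EV4 either.
EV5 starts after EV3 ends, so nothing later overlaps EV3 either.
EV6 starts after EV5 ends, so nothing later overlaps EV5 either.
EV8 starts after EV6 ends, so nothing later overlaps EV6 either.
EV7 starts before EV8 ends → EV8 and EV7 overlap.
EV9 starts after EV8 ends.
EV9 starts after EV7 ends.

EV1 & EV2, EV3 & EV4, EV7 & EV8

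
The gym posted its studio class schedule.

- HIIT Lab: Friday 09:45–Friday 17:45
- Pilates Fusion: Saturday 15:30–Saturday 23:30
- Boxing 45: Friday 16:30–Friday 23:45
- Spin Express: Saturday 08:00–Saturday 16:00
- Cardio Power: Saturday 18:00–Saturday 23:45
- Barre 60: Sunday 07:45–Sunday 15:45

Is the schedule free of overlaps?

Sorted by start: HIIT Lab, Boxing 45, Spin Express, Pilates Fusion, Cardio Power, Barre 60.
Boxing 45 starts before HIIT Lab ends → HIIT Lab and Boxing 45 overlap.
That's a conflict, so the schedule is not conflict-free.

No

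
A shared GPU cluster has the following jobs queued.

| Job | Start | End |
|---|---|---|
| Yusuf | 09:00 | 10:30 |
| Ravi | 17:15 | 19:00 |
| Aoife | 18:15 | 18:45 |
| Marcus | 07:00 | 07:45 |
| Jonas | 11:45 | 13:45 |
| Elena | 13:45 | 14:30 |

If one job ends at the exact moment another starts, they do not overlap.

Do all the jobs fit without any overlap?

No

Sorted by start: Marcus, Yusuf, Jonas, Elena, Ravi, Aoife.
Yusuf starts after Marcus ends, so Marcus has no further overlaps.
Jonas starts after Yusuf ends, so Yusuf has no further overlaps.
Elena starts exactly when Jonas ends (back-to-back, no overlap), so Jonas has no further overlaps.
Ravi starts after Elena ends, so Elena has no further overlaps.
Aoife starts before Ravi ends → Ravi and Aoife overlap.
That's a conflict, so the schedule is not conflict-free.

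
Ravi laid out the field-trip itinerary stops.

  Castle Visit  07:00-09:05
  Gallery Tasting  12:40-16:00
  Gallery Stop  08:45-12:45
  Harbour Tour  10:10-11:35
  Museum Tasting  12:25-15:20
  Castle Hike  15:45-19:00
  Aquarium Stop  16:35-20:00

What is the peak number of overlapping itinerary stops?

3

Walk through starts and ends in time order (an end at T is processed before a start at T):
07:00 start Castle Visit → 1
08:45 start Gallery Stop → 2
09:05 end Castle Visit → 1
10:10 start Harbour Tour → 2
11:35 end Harbour Tour → 1
12:25 start Museum Tasting → 2
12:40 start Gallery Tasting → 3
12:45 end Gallery Stop → 2
15:20 end Museum Tasting → 1
15:45 start Castle Hike → 2
16:00 end Gallery Tasting → 1
16:35 start Aquarium Stop → 2
19:00 end Castle Hike → 1
20:00 end Aquarium Stop → 0
Peak is 3, at 12:40 (Gallery Stop, Gallery Tasting, Museum Tasting).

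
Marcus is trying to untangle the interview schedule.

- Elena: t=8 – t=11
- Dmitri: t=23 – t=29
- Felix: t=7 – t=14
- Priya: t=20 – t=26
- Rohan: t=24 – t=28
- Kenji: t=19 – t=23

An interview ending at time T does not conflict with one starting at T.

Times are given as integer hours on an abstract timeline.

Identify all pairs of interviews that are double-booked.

Dmitri & Priya, Dmitri & Rohan, Elena & Felix, Kenji & Priya, Priya & Rohan

Sorted by start: Felix, Elena, Kenji, Priya, Dmitri, Rohan.
Elena starts before Felix ends → Felix and Elena overlap.
Kenji starts after Felix ends, so Felix has no further overlaps.
Kenji starts after Elena ends, so Elena has no further overlaps.
Priya starts before Kenji ends → Kenji and Priya overlap.
Dmitri starts exactly when Kenji ends (back-to-back, no overlap), so Kenji has no further overlaps.
Dmitri starts before Priya ends → Priya and Dmitri overlap.
Rohan starts before Priya ends → Priya and Rohan overlap.
Rohan starts before Dmitri ends → Dmitri and Rohan overlap.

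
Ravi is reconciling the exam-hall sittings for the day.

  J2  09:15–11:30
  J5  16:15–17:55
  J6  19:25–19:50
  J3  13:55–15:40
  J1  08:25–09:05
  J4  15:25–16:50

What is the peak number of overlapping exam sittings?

2

Sort all start/end points and keep a running count:
08:25 start J1 → 1
09:05 end J1 → 0
09:15 start J2 → 1
11:30 end J2 → 0
13:55 start J3 → 1
15:25 start J4 → 2
15:40 end J3 → 1
16:15 start J5 → 2
16:50 end J4 → 1
17:55 end J5 → 0
19:25 start J6 → 1
19:50 end J6 → 0
Peak is 2, at 15:25 (J3, J4).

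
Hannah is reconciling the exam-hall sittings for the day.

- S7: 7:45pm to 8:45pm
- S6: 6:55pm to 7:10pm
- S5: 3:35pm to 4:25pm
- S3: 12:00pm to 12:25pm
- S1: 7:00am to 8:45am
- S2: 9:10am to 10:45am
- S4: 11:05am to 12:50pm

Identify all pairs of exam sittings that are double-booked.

Sorted by start: S1, S2, S4, S3, S5, S6, S7.
S2 starts after S1 ends — done with S1.
S4 starts after S2 ends — done with S2.
S3 starts before S4 ends → S4 and S3 overlap.
S5 starts after S4 ends — done with S4.
S5 starts after S3 ends — done with S3.
S6 starts after S5 ends — done with S5.
S7 starts after S6 ends.

S3 & S4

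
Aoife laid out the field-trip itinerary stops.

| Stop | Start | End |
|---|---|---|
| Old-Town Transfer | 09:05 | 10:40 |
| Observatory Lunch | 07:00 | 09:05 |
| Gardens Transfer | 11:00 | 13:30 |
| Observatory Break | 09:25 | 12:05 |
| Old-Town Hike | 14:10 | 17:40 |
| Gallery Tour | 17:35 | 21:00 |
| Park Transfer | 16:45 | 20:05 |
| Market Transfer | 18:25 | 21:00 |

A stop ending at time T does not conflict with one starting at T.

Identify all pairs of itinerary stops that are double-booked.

Sorted by start: Observatory Lunch, Old-Town Transfer, Observatory Break, Gardens Transfer, Old-Town Hike, Park Transfer, Gallery Tour, Market Transfer.
Old-Town Transfer starts exactly when Observatory Lunch ends (back-to-back, no overlap), so Observatory Lunch has no further overlaps.
Observatory Break starts before Old-Town Transfer ends → Old-Town Transfer and Observatory Break overlap.
Gardens Transfer starts after Old-Town Transfer ends, so Old-Town Transfer has no further overlaps.
Gardens Transfer starts before Observatory Break ends → Observatory Break and Gardens Transfer overlap.
Old-Town Hike starts after Observatory Break ends, so Observatory Break has no further overlaps.
Old-Town Hike starts after Gardens Transfer ends, so Gardens Transfer has no further overlaps.
Park Transfer starts before Old-Town Hike ends → Old-Town Hike and Park Transfer overlap.
Gallery Tour starts before Old-Town Hike ends → Old-Town Hike and Gallery Tour overlap.
Market Transfer starts after Old-Town Hike ends.
Gallery Tour starts before Park Transfer ends → Park Transfer and Gallery Tour overlap.
Market Transfer starts before Park Transfer ends → Park Transfer and Market Transfer overlap.
Market Transfer starts before Gallery Tour ends → Gallery Tour and Market Transfer overlap.

Gallery Tour & Market Transfer, Gallery Tour & Old-Town Hike, Gallery Tour & Park Transfer, Gardens Transfer & Observatory Break, Market Transfer & Park Transfer, Observatory Break & Old-Town Transfer, Old-Town Hike & Park Transfer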